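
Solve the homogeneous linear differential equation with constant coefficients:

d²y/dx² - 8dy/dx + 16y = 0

Characteristic equation: r² - 8r + 16 = 0
Factored: (r - 4)² = 0
Repeated root: r = 4
General solution: y = (C₁ + C₂x)e^(4x)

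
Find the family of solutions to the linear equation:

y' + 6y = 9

Using integrating factor method:

General solution: y = 3/2 + Ce^(-6x)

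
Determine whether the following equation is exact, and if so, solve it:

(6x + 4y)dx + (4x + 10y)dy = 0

Verify exactness: ∂M/∂y = ∂N/∂x ✓
Find F(x,y) such that ∂F/∂x = M, ∂F/∂y = N
Solution: 3x² + 4xy + 5y² = C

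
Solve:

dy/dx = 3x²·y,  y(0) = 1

General solution: y = Ce^(x³)
Applying IC y(0) = 1:
Particular solution: y = e^(x³)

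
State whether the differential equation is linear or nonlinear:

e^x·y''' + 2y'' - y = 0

Linear (y and its derivatives appear to the first power only, no products of y terms)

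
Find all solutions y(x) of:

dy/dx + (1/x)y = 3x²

Using integrating factor method:

General solution: y = (3/4)x^3 + C/x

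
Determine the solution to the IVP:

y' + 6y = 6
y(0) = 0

General solution: y = 1 + Ce^(-6x)
Applying y(0) = 0: C = 0 - 1 = -1
Particular solution: y = 1 - e^(-6x)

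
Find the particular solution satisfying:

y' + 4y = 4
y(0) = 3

General solution: y = 1 + Ce^(-4x)
Applying y(0) = 3: C = 3 - 1 = 2
Particular solution: y = 1 + 2e^(-4x)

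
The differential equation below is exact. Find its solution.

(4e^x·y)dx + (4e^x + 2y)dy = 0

Verify exactness: ∂M/∂y = ∂N/∂x ✓
Find F(x,y) such that ∂F/∂x = M, ∂F/∂y = N
Solution: 4e^x·y + y² = C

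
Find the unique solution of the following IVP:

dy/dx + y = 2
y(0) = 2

General solution: y = 2 + Ce^(-x)
Applying y(0) = 2: C = 2 - 2 = 0
Particular solution: y = 2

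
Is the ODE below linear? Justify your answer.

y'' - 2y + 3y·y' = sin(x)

No. Nonlinear (product y·y')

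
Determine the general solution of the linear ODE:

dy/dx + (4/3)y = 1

Using integrating factor method:

General solution: y = 3/4 + Ce^(-4x/3)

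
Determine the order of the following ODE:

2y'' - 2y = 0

The order is 2 (highest derivative is of order 2).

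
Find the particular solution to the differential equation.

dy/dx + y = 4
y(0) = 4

General solution: y = 4 + Ce^(-x)
Applying y(0) = 4: C = 4 - 4 = 0
Particular solution: y = 4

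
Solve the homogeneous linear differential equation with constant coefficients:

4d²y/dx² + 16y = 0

Characteristic equation: 4r² + 16 = 0
Divide by 4: r² + 4 = 0
Roots: r = ±2i (complex conjugates)
General solution: y = C₁cos(2x) + C₂sin(2x)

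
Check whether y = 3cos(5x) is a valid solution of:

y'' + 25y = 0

Verification:
y'' = -75cos(5x)
y'' + 25y = 0 ✓

Yes, it is a solution.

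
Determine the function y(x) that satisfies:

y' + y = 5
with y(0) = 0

General solution: y = 5 + Ce^(-x)
Applying y(0) = 0: C = 0 - 5 = -5
Particular solution: y = 5 - 5e^(-x)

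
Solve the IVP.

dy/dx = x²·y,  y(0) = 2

General solution: y = Ce^(x³/3)
Applying IC y(0) = 2:
Particular solution: y = 2e^(x³/3)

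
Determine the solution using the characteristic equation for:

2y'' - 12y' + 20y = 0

Characteristic equation: 2r² - 12r + 20 = 0
Divide by 2: r² - 6r + 10 = 0
Roots: r = 3 ± i (complex conjugates)
General solution: y = e^(3x)(C₁cos(x) + C₂sin(x))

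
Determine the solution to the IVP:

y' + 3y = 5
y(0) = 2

General solution: y = 5/3 + Ce^(-3x)
Applying y(0) = 2: C = 2 - 5/3 = 1/3
Particular solution: y = 5/3 + (1/3)e^(-3x)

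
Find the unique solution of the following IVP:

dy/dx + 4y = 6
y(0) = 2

General solution: y = 3/2 + Ce^(-4x)
Applying y(0) = 2: C = 2 - 3/2 = 1/2
Particular solution: y = 3/2 + (1/2)e^(-4x)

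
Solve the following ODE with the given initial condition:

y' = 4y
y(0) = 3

General solution: y = Ce^(4x)
Applying IC y(0) = 3:
Particular solution: y = 3e^(4x)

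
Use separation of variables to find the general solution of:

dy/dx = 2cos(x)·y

Separating variables and integrating:
ln|y| = 2sin(x) + C

General solution: y = Ce^(2sin(x))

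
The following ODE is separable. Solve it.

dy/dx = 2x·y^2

Separating variables and integrating:
-1/y = x^2 + C

General solution: y^-1 = -x^2 + C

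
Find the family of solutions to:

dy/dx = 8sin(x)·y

Separating variables and integrating:
ln|y| = -8cos(x) + C

General solution: y = Ce^(-8cos(x))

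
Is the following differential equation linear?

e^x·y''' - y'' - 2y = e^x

Yes. Linear (y and its derivatives appear to the first power only, no products of y terms)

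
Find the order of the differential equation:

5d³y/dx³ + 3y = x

The order is 3 (highest derivative is of order 3).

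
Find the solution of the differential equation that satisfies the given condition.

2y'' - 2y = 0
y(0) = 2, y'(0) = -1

General solution: y = C₁e^x + C₂e^(-x)
Applying ICs: C₁ = 1/2, C₂ = 3/2
Particular solution: y = (1/2)e^x + (3/2)e^(-x)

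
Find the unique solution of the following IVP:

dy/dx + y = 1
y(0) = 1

General solution: y = 1 + Ce^(-x)
Applying y(0) = 1: C = 1 - 1 = 0
Particular solution: y = 1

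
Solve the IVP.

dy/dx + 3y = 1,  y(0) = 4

General solution: y = 1/3 + Ce^(-3x)
Applying y(0) = 4: C = 4 - 1/3 = 11/3
Particular solution: y = 1/3 + (11/3)e^(-3x)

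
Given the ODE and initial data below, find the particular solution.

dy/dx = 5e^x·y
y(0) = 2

General solution: y = Ce^(5e^x)
Applying IC y(0) = 2:
Particular solution: y = 2e^(5(e^x - 1))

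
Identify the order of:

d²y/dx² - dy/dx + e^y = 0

The order is 2 (highest derivative is of order 2).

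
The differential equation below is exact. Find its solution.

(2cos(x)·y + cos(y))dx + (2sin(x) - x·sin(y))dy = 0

Verify exactness: ∂M/∂y = ∂N/∂x ✓
Find F(x,y) such that ∂F/∂x = M, ∂F/∂y = N
Solution: 2sin(x)·y + x·cos(y) = C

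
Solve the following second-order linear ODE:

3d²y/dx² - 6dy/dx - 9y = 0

Characteristic equation: 3r² - 6r - 9 = 0
Divide by 3: r² - 2r - 3 = 0
Roots: r = 3, -1 (distinct real)
General solution: y = C₁e^(3x) + C₂e^(-x)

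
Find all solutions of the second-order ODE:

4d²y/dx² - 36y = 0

Characteristic equation: 4r² - 36 = 0
Divide by 4: r² - 9 = 0
Roots: r = 3, -3 (distinct real)
General solution: y = C₁e^(3x) + C₂e^(-3x)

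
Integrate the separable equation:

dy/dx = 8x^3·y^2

Separating variables and integrating:
-1/y = 2x^4 + C

General solution: y^-1 = -2x^4 + C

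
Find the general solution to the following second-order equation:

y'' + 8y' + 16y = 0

Characteristic equation: r² + 8r + 16 = 0
Factored: (r + 4)² = 0
Repeated root: r = -4
General solution: y = (C₁ + C₂x)e^(-4x)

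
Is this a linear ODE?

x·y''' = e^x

Yes. Linear (y and its derivatives appear to the first power only, no products of y terms)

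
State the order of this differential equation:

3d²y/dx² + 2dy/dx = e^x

The order is 2 (highest derivative is of order 2).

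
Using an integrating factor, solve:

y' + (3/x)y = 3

Using integrating factor method:

General solution: y = (3/4)x + Cx^(-3)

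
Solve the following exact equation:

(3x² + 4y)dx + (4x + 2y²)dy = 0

Verify exactness: ∂M/∂y = ∂N/∂x ✓
Find F(x,y) such that ∂F/∂x = M, ∂F/∂y = N
Solution: x³ + 4xy + 2y³/3 = C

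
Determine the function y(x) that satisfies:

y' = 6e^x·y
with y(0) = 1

General solution: y = Ce^(6e^x)
Applying IC y(0) = 1:
Particular solution: y = e^(6(e^x - 1))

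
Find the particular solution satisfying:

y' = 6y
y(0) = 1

General solution: y = Ce^(6x)
Applying IC y(0) = 1:
Particular solution: y = e^(6x)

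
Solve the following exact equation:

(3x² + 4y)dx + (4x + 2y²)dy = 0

Verify exactness: ∂M/∂y = ∂N/∂x ✓
Find F(x,y) such that ∂F/∂x = M, ∂F/∂y = N
Solution: x³ + 4xy + 2y³/3 = C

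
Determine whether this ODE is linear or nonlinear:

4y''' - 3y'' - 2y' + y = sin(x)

Linear (y and its derivatives appear to the first power only, no products of y terms)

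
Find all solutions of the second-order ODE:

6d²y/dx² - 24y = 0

Characteristic equation: 6r² - 24 = 0
Divide by 6: r² - 4 = 0
Roots: r = 2, -2 (distinct real)
General solution: y = C₁e^(2x) + C₂e^(-2x)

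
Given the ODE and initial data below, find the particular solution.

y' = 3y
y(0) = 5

General solution: y = Ce^(3x)
Applying IC y(0) = 5:
Particular solution: y = 5e^(3x)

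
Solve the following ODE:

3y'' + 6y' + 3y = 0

Characteristic equation: 3r² + 6r + 3 = 0
Divide by 3: r² + 2r + 1 = 0
Factored: (r + 1)² = 0
Repeated root: r = -1
General solution: y = (C₁ + C₂x)e^(-x)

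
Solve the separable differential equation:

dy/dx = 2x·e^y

Separating variables and integrating:
-e^(-y) = x² + C

General solution: y = -ln(C - x²)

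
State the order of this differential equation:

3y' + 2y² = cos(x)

The order is 1 (highest derivative is of order 1).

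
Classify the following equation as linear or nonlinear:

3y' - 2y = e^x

Linear (y and its derivatives appear to the first power only, no products of y terms)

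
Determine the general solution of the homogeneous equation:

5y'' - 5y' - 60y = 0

Characteristic equation: 5r² - 5r - 60 = 0
Divide by 5: r² - r - 12 = 0
Roots: r = 4, -3 (distinct real)
General solution: y = C₁e^(4x) + C₂e^(-3x)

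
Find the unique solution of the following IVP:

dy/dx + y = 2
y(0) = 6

General solution: y = 2 + Ce^(-x)
Applying y(0) = 6: C = 6 - 2 = 4
Particular solution: y = 2 + 4e^(-x)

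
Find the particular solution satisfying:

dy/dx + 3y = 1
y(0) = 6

General solution: y = 1/3 + Ce^(-3x)
Applying y(0) = 6: C = 6 - 1/3 = 17/3
Particular solution: y = 1/3 + (17/3)e^(-3x)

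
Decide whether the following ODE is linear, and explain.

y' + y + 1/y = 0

Nonlinear (1/y term)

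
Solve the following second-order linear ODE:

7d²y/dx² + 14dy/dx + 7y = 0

Characteristic equation: 7r² + 14r + 7 = 0
Divide by 7: r² + 2r + 1 = 0
Factored: (r + 1)² = 0
Repeated root: r = -1
General solution: y = (C₁ + C₂x)e^(-x)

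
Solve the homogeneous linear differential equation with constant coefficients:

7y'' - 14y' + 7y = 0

Characteristic equation: 7r² - 14r + 7 = 0
Divide by 7: r² - 2r + 1 = 0
Factored: (r - 1)² = 0
Repeated root: r = 1
General solution: y = (C₁ + C₂x)e^x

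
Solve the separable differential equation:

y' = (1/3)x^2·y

Separating variables and integrating:
ln|y| = x^3/9 + C

General solution: y = Ce^(x^3/9)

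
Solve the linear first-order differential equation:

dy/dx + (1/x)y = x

Using integrating factor method:

General solution: y = (1/3)x^2 + C/x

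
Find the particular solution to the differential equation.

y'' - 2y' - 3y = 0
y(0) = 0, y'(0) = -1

General solution: y = C₁e^(3x) + C₂e^(-x)
Applying ICs: C₁ = -1/4, C₂ = 1/4
Particular solution: y = -(1/4)e^(3x) + (1/4)e^(-x)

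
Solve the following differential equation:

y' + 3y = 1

Using integrating factor method:

General solution: y = 1/3 + Ce^(-3x)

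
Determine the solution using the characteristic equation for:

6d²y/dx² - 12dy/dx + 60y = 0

Characteristic equation: 6r² - 12r + 60 = 0
Divide by 6: r² - 2r + 10 = 0
Roots: r = 1 ± 3i (complex conjugates)
General solution: y = e^x(C₁cos(3x) + C₂sin(3x))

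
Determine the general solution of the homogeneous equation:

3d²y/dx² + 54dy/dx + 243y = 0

Characteristic equation: 3r² + 54r + 243 = 0
Divide by 3: r² + 18r + 81 = 0
Factored: (r + 9)² = 0
Repeated root: r = -9
General solution: y = (C₁ + C₂x)e^(-9x)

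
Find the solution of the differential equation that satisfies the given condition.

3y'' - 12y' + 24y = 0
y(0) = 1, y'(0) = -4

General solution: y = e^(2x)(C₁cos(2x) + C₂sin(2x))
Complex roots r = 2 ± 2i
Applying ICs: C₁ = 1, C₂ = -3
Particular solution: y = e^(2x)(cos(2x) - 3sin(2x))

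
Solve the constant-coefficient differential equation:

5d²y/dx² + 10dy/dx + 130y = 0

Characteristic equation: 5r² + 10r + 130 = 0
Divide by 5: r² + 2r + 26 = 0
Roots: r = -1 ± 5i (complex conjugates)
General solution: y = e^(-x)(C₁cos(5x) + C₂sin(5x))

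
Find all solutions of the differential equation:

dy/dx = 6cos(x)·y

Separating variables and integrating:
ln|y| = 6sin(x) + C

General solution: y = Ce^(6sin(x))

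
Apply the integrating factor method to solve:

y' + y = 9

Using integrating factor method:

General solution: y = 9 + Ce^(-x)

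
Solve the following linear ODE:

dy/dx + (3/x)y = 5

Using integrating factor method:

General solution: y = (5/4)x + Cx^(-3)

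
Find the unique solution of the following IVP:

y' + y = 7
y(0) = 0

General solution: y = 7 + Ce^(-x)
Applying y(0) = 0: C = 0 - 7 = -7
Particular solution: y = 7 - 7e^(-x)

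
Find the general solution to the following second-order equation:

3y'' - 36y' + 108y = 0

Characteristic equation: 3r² - 36r + 108 = 0
Divide by 3: r² - 12r + 36 = 0
Factored: (r - 6)² = 0
Repeated root: r = 6
General solution: y = (C₁ + C₂x)e^(6x)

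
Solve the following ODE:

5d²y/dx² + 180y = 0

Characteristic equation: 5r² + 180 = 0
Divide by 5: r² + 36 = 0
Roots: r = ±6i (complex conjugates)
General solution: y = C₁cos(6x) + C₂sin(6x)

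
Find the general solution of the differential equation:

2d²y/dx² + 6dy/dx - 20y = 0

Characteristic equation: 2r² + 6r - 20 = 0
Divide by 2: r² + 3r - 10 = 0
Roots: r = 2, -5 (distinct real)
General solution: y = C₁e^(2x) + C₂e^(-5x)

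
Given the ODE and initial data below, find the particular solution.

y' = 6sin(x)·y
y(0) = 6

General solution: y = Ce^(-6cos(x))
Applying IC y(0) = 6:
Particular solution: y = 6e^(6(1-cos(x)))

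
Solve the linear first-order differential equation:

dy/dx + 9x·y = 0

Using integrating factor method:

General solution: y = Ce^(-9x^2/2)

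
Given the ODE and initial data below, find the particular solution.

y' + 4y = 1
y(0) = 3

General solution: y = 1/4 + Ce^(-4x)
Applying y(0) = 3: C = 3 - 1/4 = 11/4
Particular solution: y = 1/4 + (11/4)e^(-4x)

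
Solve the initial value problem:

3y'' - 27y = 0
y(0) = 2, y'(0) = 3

General solution: y = C₁e^(3x) + C₂e^(-3x)
Applying ICs: C₁ = 3/2, C₂ = 1/2
Particular solution: y = (3/2)e^(3x) + (1/2)e^(-3x)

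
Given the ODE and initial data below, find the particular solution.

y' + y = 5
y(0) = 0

General solution: y = 5 + Ce^(-x)
Applying y(0) = 0: C = 0 - 5 = -5
Particular solution: y = 5 - 5e^(-x)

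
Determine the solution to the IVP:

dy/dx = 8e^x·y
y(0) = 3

General solution: y = Ce^(8e^x)
Applying IC y(0) = 3:
Particular solution: y = 3e^(8(e^x - 1))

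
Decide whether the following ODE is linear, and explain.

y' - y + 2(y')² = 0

Nonlinear ((y')² term)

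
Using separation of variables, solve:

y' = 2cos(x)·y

Separating variables and integrating:
ln|y| = 2sin(x) + C

General solution: y = Ce^(2sin(x))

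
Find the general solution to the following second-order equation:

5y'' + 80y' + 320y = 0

Characteristic equation: 5r² + 80r + 320 = 0
Divide by 5: r² + 16r + 64 = 0
Factored: (r + 8)² = 0
Repeated root: r = -8
General solution: y = (C₁ + C₂x)e^(-8x)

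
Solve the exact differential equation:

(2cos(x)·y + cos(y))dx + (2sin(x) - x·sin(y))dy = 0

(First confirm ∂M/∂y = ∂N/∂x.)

Verify exactness: ∂M/∂y = ∂N/∂x ✓
Find F(x,y) such that ∂F/∂x = M, ∂F/∂y = N
Solution: 2sin(x)·y + x·cos(y) = C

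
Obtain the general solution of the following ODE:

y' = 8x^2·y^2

Separating variables and integrating:
-1/y = 8x^3/3 + C

General solution: y^-1 = (-8/3)x^3 + C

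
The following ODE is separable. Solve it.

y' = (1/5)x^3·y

Separating variables and integrating:
ln|y| = x^4/20 + C

General solution: y = Ce^(x^4/20)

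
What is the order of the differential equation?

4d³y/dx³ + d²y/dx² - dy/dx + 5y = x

The order is 3 (highest derivative is of order 3).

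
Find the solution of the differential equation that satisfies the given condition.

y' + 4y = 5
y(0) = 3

General solution: y = 5/4 + Ce^(-4x)
Applying y(0) = 3: C = 3 - 5/4 = 7/4
Particular solution: y = 5/4 + (7/4)e^(-4x)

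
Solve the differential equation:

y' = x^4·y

Separating variables and integrating:
ln|y| = x^5/5 + C

General solution: y = Ce^(x^5/5)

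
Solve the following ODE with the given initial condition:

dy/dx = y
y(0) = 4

General solution: y = Ce^x
Applying IC y(0) = 4:
Particular solution: y = 4e^x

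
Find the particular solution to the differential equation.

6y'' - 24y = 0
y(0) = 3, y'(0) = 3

General solution: y = C₁e^(2x) + C₂e^(-2x)
Applying ICs: C₁ = 9/4, C₂ = 3/4
Particular solution: y = (9/4)e^(2x) + (3/4)e^(-2x)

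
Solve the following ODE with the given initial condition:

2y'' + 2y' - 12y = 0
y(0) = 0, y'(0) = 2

General solution: y = C₁e^(2x) + C₂e^(-3x)
Applying ICs: C₁ = 2/5, C₂ = -2/5
Particular solution: y = (2/5)e^(2x) - (2/5)e^(-3x)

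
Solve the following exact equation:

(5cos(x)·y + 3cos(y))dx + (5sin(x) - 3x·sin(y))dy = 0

Verify exactness: ∂M/∂y = ∂N/∂x ✓
Find F(x,y) such that ∂F/∂x = M, ∂F/∂y = N
Solution: 5sin(x)·y + 3x·cos(y) = C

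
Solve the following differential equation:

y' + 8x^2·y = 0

Using integrating factor method:

General solution: y = Ce^(-8x^3/3)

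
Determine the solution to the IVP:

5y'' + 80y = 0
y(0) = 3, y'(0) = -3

General solution: y = C₁cos(4x) + C₂sin(4x)
Complex roots r = ±4i
Applying ICs: C₁ = 3, C₂ = -3/4
Particular solution: y = 3cos(4x) - (3/4)sin(4x)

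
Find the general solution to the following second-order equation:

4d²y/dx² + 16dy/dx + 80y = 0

Characteristic equation: 4r² + 16r + 80 = 0
Divide by 4: r² + 4r + 20 = 0
Roots: r = -2 ± 4i (complex conjugates)
General solution: y = e^(-2x)(C₁cos(4x) + C₂sin(4x))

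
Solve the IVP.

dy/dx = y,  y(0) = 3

General solution: y = Ce^x
Applying IC y(0) = 3:
Particular solution: y = 3e^x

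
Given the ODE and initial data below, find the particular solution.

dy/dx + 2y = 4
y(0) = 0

General solution: y = 2 + Ce^(-2x)
Applying y(0) = 0: C = 0 - 2 = -2
Particular solution: y = 2 - 2e^(-2x)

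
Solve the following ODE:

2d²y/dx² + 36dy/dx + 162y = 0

Characteristic equation: 2r² + 36r + 162 = 0
Divide by 2: r² + 18r + 81 = 0
Factored: (r + 9)² = 0
Repeated root: r = -9
General solution: y = (C₁ + C₂x)e^(-9x)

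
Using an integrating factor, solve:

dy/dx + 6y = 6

Using integrating factor method:

General solution: y = 1 + Ce^(-6x)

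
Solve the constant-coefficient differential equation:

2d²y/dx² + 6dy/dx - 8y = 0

Characteristic equation: 2r² + 6r - 8 = 0
Divide by 2: r² + 3r - 4 = 0
Roots: r = 1, -4 (distinct real)
General solution: y = C₁e^x + C₂e^(-4x)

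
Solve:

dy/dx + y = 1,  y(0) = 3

General solution: y = 1 + Ce^(-x)
Applying y(0) = 3: C = 3 - 1 = 2
Particular solution: y = 1 + 2e^(-x)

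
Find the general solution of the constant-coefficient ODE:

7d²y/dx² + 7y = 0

Characteristic equation: 7r² + 7 = 0
Divide by 7: r² + 1 = 0
Roots: r = ±i (complex conjugates)
General solution: y = C₁cos(x) + C₂sin(x)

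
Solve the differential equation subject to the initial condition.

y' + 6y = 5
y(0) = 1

General solution: y = 5/6 + Ce^(-6x)
Applying y(0) = 1: C = 1 - 5/6 = 1/6
Particular solution: y = 5/6 + (1/6)e^(-6x)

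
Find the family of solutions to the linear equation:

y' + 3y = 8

Using integrating factor method:

General solution: y = 8/3 + Ce^(-3x)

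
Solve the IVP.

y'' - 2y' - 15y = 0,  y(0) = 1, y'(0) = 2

General solution: y = C₁e^(5x) + C₂e^(-3x)
Applying ICs: C₁ = 5/8, C₂ = 3/8
Particular solution: y = (5/8)e^(5x) + (3/8)e^(-3x)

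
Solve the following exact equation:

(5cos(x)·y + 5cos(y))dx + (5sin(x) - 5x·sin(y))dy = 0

Verify exactness: ∂M/∂y = ∂N/∂x ✓
Find F(x,y) such that ∂F/∂x = M, ∂F/∂y = N
Solution: 5sin(x)·y + 5x·cos(y) = C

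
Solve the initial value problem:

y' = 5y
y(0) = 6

General solution: y = Ce^(5x)
Applying IC y(0) = 6:
Particular solution: y = 6e^(5x)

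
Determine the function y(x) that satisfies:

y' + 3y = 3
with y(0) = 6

General solution: y = 1 + Ce^(-3x)
Applying y(0) = 6: C = 6 - 1 = 5
Particular solution: y = 1 + 5e^(-3x)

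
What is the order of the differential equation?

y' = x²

The order is 1 (highest derivative is of order 1).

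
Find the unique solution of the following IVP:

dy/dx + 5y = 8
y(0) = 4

General solution: y = 8/5 + Ce^(-5x)
Applying y(0) = 4: C = 4 - 8/5 = 12/5
Particular solution: y = 8/5 + (12/5)e^(-5x)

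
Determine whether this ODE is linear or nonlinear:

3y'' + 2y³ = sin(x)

Nonlinear (y³ term)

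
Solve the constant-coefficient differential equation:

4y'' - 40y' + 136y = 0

Characteristic equation: 4r² - 40r + 136 = 0
Divide by 4: r² - 10r + 34 = 0
Roots: r = 5 ± 3i (complex conjugates)
General solution: y = e^(5x)(C₁cos(3x) + C₂sin(3x))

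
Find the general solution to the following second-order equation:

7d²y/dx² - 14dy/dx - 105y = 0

Characteristic equation: 7r² - 14r - 105 = 0
Divide by 7: r² - 2r - 15 = 0
Roots: r = 5, -3 (distinct real)
General solution: y = C₁e^(5x) + C₂e^(-3x)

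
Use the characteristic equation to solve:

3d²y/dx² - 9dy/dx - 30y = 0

Characteristic equation: 3r² - 9r - 30 = 0
Divide by 3: r² - 3r - 10 = 0
Roots: r = 5, -2 (distinct real)
General solution: y = C₁e^(5x) + C₂e^(-2x)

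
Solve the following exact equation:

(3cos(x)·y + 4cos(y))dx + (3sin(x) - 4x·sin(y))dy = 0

Verify exactness: ∂M/∂y = ∂N/∂x ✓
Find F(x,y) such that ∂F/∂x = M, ∂F/∂y = N
Solution: 3sin(x)·y + 4x·cos(y) = C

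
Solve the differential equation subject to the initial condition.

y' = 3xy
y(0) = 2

General solution: y = Ce^(3x²/2)
Applying IC y(0) = 2:
Particular solution: y = 2e^(3x²/2)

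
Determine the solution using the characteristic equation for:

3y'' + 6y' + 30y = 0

Characteristic equation: 3r² + 6r + 30 = 0
Divide by 3: r² + 2r + 10 = 0
Roots: r = -1 ± 3i (complex conjugates)
General solution: y = e^(-x)(C₁cos(3x) + C₂sin(3x))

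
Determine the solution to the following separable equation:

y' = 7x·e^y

Separating variables and integrating:
-e^(-y) = 7x²/2 + C

General solution: y = -ln(C - 7x²/2)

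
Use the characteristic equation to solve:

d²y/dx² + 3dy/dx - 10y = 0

Characteristic equation: r² + 3r - 10 = 0
Roots: r = 2, -5 (distinct real)
General solution: y = C₁e^(2x) + C₂e^(-5x)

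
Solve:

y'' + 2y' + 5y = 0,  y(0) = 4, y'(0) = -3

General solution: y = e^(-x)(C₁cos(2x) + C₂sin(2x))
Complex roots r = -1 ± 2i
Applying ICs: C₁ = 4, C₂ = 1/2
Particular solution: y = e^(-x)(4cos(2x) + (1/2)sin(2x))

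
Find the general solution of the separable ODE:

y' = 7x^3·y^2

Separating variables and integrating:
-1/y = 7x^4/4 + C

General solution: y^-1 = (-7/4)x^4 + C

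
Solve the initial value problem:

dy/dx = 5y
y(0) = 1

General solution: y = Ce^(5x)
Applying IC y(0) = 1:
Particular solution: y = e^(5x)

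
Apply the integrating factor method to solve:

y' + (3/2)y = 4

Using integrating factor method:

General solution: y = 8/3 + Ce^(-3x/2)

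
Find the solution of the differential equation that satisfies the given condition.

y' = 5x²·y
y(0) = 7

General solution: y = Ce^(5x³/3)
Applying IC y(0) = 7:
Particular solution: y = 7e^(5x³/3)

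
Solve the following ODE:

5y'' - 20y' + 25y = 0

Characteristic equation: 5r² - 20r + 25 = 0
Divide by 5: r² - 4r + 5 = 0
Roots: r = 2 ± i (complex conjugates)
General solution: y = e^(2x)(C₁cos(x) + C₂sin(x))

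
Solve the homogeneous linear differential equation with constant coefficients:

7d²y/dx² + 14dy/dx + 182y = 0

Characteristic equation: 7r² + 14r + 182 = 0
Divide by 7: r² + 2r + 26 = 0
Roots: r = -1 ± 5i (complex conjugates)
General solution: y = e^(-x)(C₁cos(5x) + C₂sin(5x))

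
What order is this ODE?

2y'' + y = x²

The order is 2 (highest derivative is of order 2).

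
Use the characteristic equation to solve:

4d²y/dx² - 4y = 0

Characteristic equation: 4r² - 4 = 0
Divide by 4: r² - 1 = 0
Roots: r = 1, -1 (distinct real)
General solution: y = C₁e^x + C₂e^(-x)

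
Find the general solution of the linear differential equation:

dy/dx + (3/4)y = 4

Using integrating factor method:

General solution: y = 16/3 + Ce^(-3x/4)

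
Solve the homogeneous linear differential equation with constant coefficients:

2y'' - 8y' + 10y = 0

Characteristic equation: 2r² - 8r + 10 = 0
Divide by 2: r² - 4r + 5 = 0
Roots: r = 2 ± i (complex conjugates)
General solution: y = e^(2x)(C₁cos(x) + C₂sin(x))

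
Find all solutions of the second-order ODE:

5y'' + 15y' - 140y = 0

Characteristic equation: 5r² + 15r - 140 = 0
Divide by 5: r² + 3r - 28 = 0
Roots: r = 4, -7 (distinct real)
General solution: y = C₁e^(4x) + C₂e^(-7x)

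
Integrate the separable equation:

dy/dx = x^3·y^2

Separating variables and integrating:
-1/y = x^4/4 + C

General solution: y^-1 = (-1/4)x^4 + C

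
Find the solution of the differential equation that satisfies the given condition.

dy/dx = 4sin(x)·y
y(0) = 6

General solution: y = Ce^(-4cos(x))
Applying IC y(0) = 6:
Particular solution: y = 6e^(4(1-cos(x)))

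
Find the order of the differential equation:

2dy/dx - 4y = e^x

The order is 1 (highest derivative is of order 1).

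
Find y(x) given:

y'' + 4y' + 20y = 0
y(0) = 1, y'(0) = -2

General solution: y = e^(-2x)(C₁cos(4x) + C₂sin(4x))
Complex roots r = -2 ± 4i
Applying ICs: C₁ = 1, C₂ = 0
Particular solution: y = e^(-2x)(cos(4x))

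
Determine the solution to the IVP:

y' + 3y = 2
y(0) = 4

General solution: y = 2/3 + Ce^(-3x)
Applying y(0) = 4: C = 4 - 2/3 = 10/3
Particular solution: y = 2/3 + (10/3)e^(-3x)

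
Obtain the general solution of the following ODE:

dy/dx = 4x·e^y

Separating variables and integrating:
-e^(-y) = 2x² + C

General solution: y = -ln(C - 2x²)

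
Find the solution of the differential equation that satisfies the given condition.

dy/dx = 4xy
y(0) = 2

General solution: y = Ce^(2x²)
Applying IC y(0) = 2:
Particular solution: y = 2e^(2x²)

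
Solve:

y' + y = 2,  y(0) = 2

General solution: y = 2 + Ce^(-x)
Applying y(0) = 2: C = 2 - 2 = 0
Particular solution: y = 2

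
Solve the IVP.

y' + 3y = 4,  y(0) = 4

General solution: y = 4/3 + Ce^(-3x)
Applying y(0) = 4: C = 4 - 4/3 = 8/3
Particular solution: y = 4/3 + (8/3)e^(-3x)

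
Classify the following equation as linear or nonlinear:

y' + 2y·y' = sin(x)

Nonlinear (product y·y')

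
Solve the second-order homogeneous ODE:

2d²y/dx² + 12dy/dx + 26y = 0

Characteristic equation: 2r² + 12r + 26 = 0
Divide by 2: r² + 6r + 13 = 0
Roots: r = -3 ± 2i (complex conjugates)
General solution: y = e^(-3x)(C₁cos(2x) + C₂sin(2x))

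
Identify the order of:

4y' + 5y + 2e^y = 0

The order is 1 (highest derivative is of order 1).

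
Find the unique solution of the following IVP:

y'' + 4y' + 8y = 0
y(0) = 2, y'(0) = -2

General solution: y = e^(-2x)(C₁cos(2x) + C₂sin(2x))
Complex roots r = -2 ± 2i
Applying ICs: C₁ = 2, C₂ = 1
Particular solution: y = e^(-2x)(2cos(2x) + sin(2x))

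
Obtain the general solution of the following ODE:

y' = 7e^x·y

Separating variables and integrating:
ln|y| = 7e^x + C

General solution: y = Ce^(7e^x)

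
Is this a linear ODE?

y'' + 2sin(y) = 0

No. Nonlinear (sin(y) is nonlinear in y)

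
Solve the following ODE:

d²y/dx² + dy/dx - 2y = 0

Characteristic equation: r² + r - 2 = 0
Roots: r = 1, -2 (distinct real)
General solution: y = C₁e^x + C₂e^(-2x)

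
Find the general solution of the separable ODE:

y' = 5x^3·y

Separating variables and integrating:
ln|y| = 5x^4/4 + C

General solution: y = Ce^(5x^4/4)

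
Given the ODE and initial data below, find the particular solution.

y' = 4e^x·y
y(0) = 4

General solution: y = Ce^(4e^x)
Applying IC y(0) = 4:
Particular solution: y = 4e^(4(e^x - 1))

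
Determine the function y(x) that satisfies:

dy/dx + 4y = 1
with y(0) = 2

General solution: y = 1/4 + Ce^(-4x)
Applying y(0) = 2: C = 2 - 1/4 = 7/4
Particular solution: y = 1/4 + (7/4)e^(-4x)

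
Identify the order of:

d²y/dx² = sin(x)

The order is 2 (highest derivative is of order 2).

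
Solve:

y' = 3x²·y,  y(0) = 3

General solution: y = Ce^(x³)
Applying IC y(0) = 3:
Particular solution: y = 3e^(x³)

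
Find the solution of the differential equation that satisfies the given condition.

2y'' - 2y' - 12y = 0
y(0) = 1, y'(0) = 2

General solution: y = C₁e^(3x) + C₂e^(-2x)
Applying ICs: C₁ = 4/5, C₂ = 1/5
Particular solution: y = (4/5)e^(3x) + (1/5)e^(-2x)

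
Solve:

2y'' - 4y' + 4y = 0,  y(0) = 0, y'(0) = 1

General solution: y = e^x(C₁cos(x) + C₂sin(x))
Complex roots r = 1 ± i
Applying ICs: C₁ = 0, C₂ = 1
Particular solution: y = e^x(sin(x))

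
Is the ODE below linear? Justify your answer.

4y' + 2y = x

Yes. Linear (y and its derivatives appear to the first power only, no products of y terms)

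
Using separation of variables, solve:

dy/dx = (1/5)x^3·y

Separating variables and integrating:
ln|y| = x^4/20 + C

General solution: y = Ce^(x^4/20)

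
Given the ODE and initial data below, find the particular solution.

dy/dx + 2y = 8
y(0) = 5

General solution: y = 4 + Ce^(-2x)
Applying y(0) = 5: C = 5 - 4 = 1
Particular solution: y = 4 + e^(-2x)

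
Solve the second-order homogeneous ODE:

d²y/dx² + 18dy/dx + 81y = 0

Characteristic equation: r² + 18r + 81 = 0
Factored: (r + 9)² = 0
Repeated root: r = -9
General solution: y = (C₁ + C₂x)e^(-9x)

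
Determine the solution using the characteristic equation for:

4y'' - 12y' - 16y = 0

Characteristic equation: 4r² - 12r - 16 = 0
Divide by 4: r² - 3r - 4 = 0
Roots: r = 4, -1 (distinct real)
General solution: y = C₁e^(4x) + C₂e^(-x)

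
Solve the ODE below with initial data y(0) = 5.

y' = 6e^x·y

General solution: y = Ce^(6e^x)
Applying IC y(0) = 5:
Particular solution: y = 5e^(6(e^x - 1))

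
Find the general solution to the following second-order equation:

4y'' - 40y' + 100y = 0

Characteristic equation: 4r² - 40r + 100 = 0
Divide by 4: r² - 10r + 25 = 0
Factored: (r - 5)² = 0
Repeated root: r = 5
General solution: y = (C₁ + C₂x)e^(5x)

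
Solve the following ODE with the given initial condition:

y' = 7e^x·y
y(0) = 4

General solution: y = Ce^(7e^x)
Applying IC y(0) = 4:
Particular solution: y = 4e^(7(e^x - 1))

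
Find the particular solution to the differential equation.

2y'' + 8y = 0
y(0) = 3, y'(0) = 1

General solution: y = C₁cos(2x) + C₂sin(2x)
Complex roots r = ±2i
Applying ICs: C₁ = 3, C₂ = 1/2
Particular solution: y = 3cos(2x) + (1/2)sin(2x)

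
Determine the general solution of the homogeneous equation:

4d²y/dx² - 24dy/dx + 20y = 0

Characteristic equation: 4r² - 24r + 20 = 0
Divide by 4: r² - 6r + 5 = 0
Roots: r = 5, 1 (distinct real)
General solution: y = C₁e^(5x) + C₂e^x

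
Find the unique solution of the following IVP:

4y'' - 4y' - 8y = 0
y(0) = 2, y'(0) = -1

General solution: y = C₁e^(2x) + C₂e^(-x)
Applying ICs: C₁ = 1/3, C₂ = 5/3
Particular solution: y = (1/3)e^(2x) + (5/3)e^(-x)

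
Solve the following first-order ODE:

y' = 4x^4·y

Separating variables and integrating:
ln|y| = 4x^5/5 + C

General solution: y = Ce^(4x^5/5)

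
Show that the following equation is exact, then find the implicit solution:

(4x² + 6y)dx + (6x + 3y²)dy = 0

Verify exactness: ∂M/∂y = ∂N/∂x ✓
Find F(x,y) such that ∂F/∂x = M, ∂F/∂y = N
Solution: 4x³/3 + 6xy + y³ = C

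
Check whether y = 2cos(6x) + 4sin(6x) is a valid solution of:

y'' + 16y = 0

Verification:
y'' = -72cos(6x) - 144sin(6x)
y'' + 16y ≠ 0 (frequency mismatch: got 36 instead of 16)

No, it is not a solution.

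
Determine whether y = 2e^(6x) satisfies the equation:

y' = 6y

Verification:
y = 2e^(6x)
y' = 12e^(6x)
6y = 12e^(6x)
y' = 6y ✓

Yes, it is a solution.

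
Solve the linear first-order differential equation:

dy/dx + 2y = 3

Using integrating factor method:

General solution: y = 3/2 + Ce^(-2x)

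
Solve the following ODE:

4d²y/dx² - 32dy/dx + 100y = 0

Characteristic equation: 4r² - 32r + 100 = 0
Divide by 4: r² - 8r + 25 = 0
Roots: r = 4 ± 3i (complex conjugates)
General solution: y = e^(4x)(C₁cos(3x) + C₂sin(3x))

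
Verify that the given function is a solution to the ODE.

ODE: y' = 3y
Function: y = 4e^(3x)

Verification:
y = 4e^(3x)
y' = 12e^(3x)
3y = 12e^(3x)
y' = 3y ✓

Yes, it is a solution.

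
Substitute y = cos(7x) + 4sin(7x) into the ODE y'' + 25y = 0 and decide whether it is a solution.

Verification:
y'' = -49cos(7x) - 196sin(7x)
y'' + 25y ≠ 0 (frequency mismatch: got 49 instead of 25)

No, it is not a solution.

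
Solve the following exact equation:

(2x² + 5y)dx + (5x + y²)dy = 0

Verify exactness: ∂M/∂y = ∂N/∂x ✓
Find F(x,y) such that ∂F/∂x = M, ∂F/∂y = N
Solution: 2x³/3 + 5xy + y³/3 = C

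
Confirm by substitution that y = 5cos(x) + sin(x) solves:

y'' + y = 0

Verification:
y'' = -5cos(x) - sin(x)
y'' + y = 0 ✓

Yes, it is a solution.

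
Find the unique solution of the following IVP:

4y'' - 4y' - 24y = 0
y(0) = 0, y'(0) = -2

General solution: y = C₁e^(3x) + C₂e^(-2x)
Applying ICs: C₁ = -2/5, C₂ = 2/5
Particular solution: y = -(2/5)e^(3x) + (2/5)e^(-2x)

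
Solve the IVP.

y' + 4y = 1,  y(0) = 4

General solution: y = 1/4 + Ce^(-4x)
Applying y(0) = 4: C = 4 - 1/4 = 15/4
Particular solution: y = 1/4 + (15/4)e^(-4x)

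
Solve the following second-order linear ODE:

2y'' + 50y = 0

Characteristic equation: 2r² + 50 = 0
Divide by 2: r² + 25 = 0
Roots: r = ±5i (complex conjugates)
General solution: y = C₁cos(5x) + C₂sin(5x)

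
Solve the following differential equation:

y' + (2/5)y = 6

Using integrating factor method:

General solution: y = 15 + Ce^(-2x/5)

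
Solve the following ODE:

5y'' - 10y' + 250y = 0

Characteristic equation: 5r² - 10r + 250 = 0
Divide by 5: r² - 2r + 50 = 0
Roots: r = 1 ± 7i (complex conjugates)
General solution: y = e^x(C₁cos(7x) + C₂sin(7x))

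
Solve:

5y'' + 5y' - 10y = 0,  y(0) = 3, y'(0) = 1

General solution: y = C₁e^x + C₂e^(-2x)
Applying ICs: C₁ = 7/3, C₂ = 2/3
Particular solution: y = (7/3)e^x + (2/3)e^(-2x)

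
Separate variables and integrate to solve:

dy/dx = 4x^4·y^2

Separating variables and integrating:
-1/y = 4x^5/5 + C

General solution: y^-1 = (-4/5)x^5 + C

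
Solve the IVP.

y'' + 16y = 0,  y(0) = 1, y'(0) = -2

General solution: y = C₁cos(4x) + C₂sin(4x)
Complex roots r = ±4i
Applying ICs: C₁ = 1, C₂ = -1/2
Particular solution: y = cos(4x) - (1/2)sin(4x)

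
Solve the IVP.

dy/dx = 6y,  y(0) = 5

General solution: y = Ce^(6x)
Applying IC y(0) = 5:
Particular solution: y = 5e^(6x)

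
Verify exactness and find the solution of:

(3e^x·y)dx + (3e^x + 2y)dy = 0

Verify exactness: ∂M/∂y = ∂N/∂x ✓
Find F(x,y) such that ∂F/∂x = M, ∂F/∂y = N
Solution: 3e^x·y + y² = C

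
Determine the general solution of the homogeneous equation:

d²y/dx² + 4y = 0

Characteristic equation: r² + 4 = 0
Roots: r = ±2i (complex conjugates)
General solution: y = C₁cos(2x) + C₂sin(2x)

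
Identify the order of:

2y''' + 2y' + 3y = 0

The order is 3 (highest derivative is of order 3).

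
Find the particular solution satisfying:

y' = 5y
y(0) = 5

General solution: y = Ce^(5x)
Applying IC y(0) = 5:
Particular solution: y = 5e^(5x)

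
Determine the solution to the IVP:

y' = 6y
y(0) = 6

General solution: y = Ce^(6x)
Applying IC y(0) = 6:
Particular solution: y = 6e^(6x)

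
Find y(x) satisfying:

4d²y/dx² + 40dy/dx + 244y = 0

Characteristic equation: 4r² + 40r + 244 = 0
Divide by 4: r² + 10r + 61 = 0
Roots: r = -5 ± 6i (complex conjugates)
General solution: y = e^(-5x)(C₁cos(6x) + C₂sin(6x))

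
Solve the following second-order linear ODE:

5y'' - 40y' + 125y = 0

Characteristic equation: 5r² - 40r + 125 = 0
Divide by 5: r² - 8r + 25 = 0
Roots: r = 4 ± 3i (complex conjugates)
General solution: y = e^(4x)(C₁cos(3x) + C₂sin(3x))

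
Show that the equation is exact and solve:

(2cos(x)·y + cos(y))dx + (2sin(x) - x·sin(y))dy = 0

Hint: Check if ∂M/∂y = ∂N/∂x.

Verify exactness: ∂M/∂y = ∂N/∂x ✓
Find F(x,y) such that ∂F/∂x = M, ∂F/∂y = N
Solution: 2sin(x)·y + x·cos(y) = C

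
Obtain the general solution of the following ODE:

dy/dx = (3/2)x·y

Separating variables and integrating:
ln|y| = 3x^2/4 + C

General solution: y = Ce^(3x^2/4)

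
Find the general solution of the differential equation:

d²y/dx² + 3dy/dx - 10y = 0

Characteristic equation: r² + 3r - 10 = 0
Roots: r = 2, -5 (distinct real)
General solution: y = C₁e^(2x) + C₂e^(-5x)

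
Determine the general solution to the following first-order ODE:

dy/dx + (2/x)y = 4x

Using integrating factor method:

General solution: y = x^2 + Cx^(-2)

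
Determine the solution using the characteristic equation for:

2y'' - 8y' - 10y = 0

Characteristic equation: 2r² - 8r - 10 = 0
Divide by 2: r² - 4r - 5 = 0
Roots: r = 5, -1 (distinct real)
General solution: y = C₁e^(5x) + C₂e^(-x)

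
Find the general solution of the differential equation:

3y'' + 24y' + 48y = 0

Characteristic equation: 3r² + 24r + 48 = 0
Divide by 3: r² + 8r + 16 = 0
Factored: (r + 4)² = 0
Repeated root: r = -4
General solution: y = (C₁ + C₂x)e^(-4x)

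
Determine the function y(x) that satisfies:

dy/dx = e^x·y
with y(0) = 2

General solution: y = Ce^(e^x)
Applying IC y(0) = 2:
Particular solution: y = 2e^(e^x - 1)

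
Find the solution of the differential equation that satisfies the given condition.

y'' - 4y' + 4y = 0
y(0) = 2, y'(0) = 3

General solution: y = (C₁ + C₂x)e^(2x)
Repeated root r = 2
Applying ICs: C₁ = 2, C₂ = -1
Particular solution: y = (2 - x)e^(2x)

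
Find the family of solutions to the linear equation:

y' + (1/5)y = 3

Using integrating factor method:

General solution: y = 15 + Ce^(-x/5)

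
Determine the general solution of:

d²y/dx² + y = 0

Characteristic equation: r² + 1 = 0
Roots: r = ±i (complex conjugates)
General solution: y = C₁cos(x) + C₂sin(x)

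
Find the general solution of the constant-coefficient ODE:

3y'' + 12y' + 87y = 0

Characteristic equation: 3r² + 12r + 87 = 0
Divide by 3: r² + 4r + 29 = 0
Roots: r = -2 ± 5i (complex conjugates)
General solution: y = e^(-2x)(C₁cos(5x) + C₂sin(5x))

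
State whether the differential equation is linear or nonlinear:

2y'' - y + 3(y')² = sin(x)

Nonlinear ((y')² term)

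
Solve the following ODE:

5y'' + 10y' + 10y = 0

Characteristic equation: 5r² + 10r + 10 = 0
Divide by 5: r² + 2r + 2 = 0
Roots: r = -1 ± i (complex conjugates)
General solution: y = e^(-x)(C₁cos(x) + C₂sin(x))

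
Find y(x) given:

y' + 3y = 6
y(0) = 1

General solution: y = 2 + Ce^(-3x)
Applying y(0) = 1: C = 1 - 2 = -1
Particular solution: y = 2 - e^(-3x)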